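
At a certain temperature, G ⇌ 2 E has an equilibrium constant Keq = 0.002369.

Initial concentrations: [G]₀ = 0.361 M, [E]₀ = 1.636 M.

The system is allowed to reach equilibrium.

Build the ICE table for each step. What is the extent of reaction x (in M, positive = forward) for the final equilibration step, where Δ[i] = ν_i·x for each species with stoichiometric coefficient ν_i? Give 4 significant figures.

x = -0.7919 M

Q₀ = 7.414 vs Keq = 0.002369 ⇒ Q>K, reverse
Step 1:
                    G           E
  Initial       0.361       1.636
  Change       0.7919      -1.584
  Equil         1.153     0.05226
  solve Keq expr → x = -0.7919; check Q = 0.002369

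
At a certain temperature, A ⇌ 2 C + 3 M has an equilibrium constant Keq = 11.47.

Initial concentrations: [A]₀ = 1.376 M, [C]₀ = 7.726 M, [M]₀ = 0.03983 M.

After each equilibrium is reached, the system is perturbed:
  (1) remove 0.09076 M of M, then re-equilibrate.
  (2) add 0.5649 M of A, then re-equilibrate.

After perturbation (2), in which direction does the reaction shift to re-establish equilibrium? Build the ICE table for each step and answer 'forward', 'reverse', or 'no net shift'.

Q₀ = 0.002741 vs Keq = 11.47 ⇒ Q<K, forward
Step 1:
                   A          C          M
  Initial      1.376      7.726    0.03983
  Change     -0.1844     0.3688     0.5532
  Equil        1.192      8.095     0.5931
  solve Keq expr → x = 0.1844; check Q = 11.47
Then remove 0.09076 M of M.
Step 2:
                   A          C          M
  Initial      1.192      8.095     0.5023
  Change    -0.02781    0.05562    0.08343
  Equil        1.164       8.15     0.5857
  solve Keq expr → x = 0.02781; check Q = 11.47
Then add 0.5649 M of A.
Step 3:
                   A          C          M
  Initial      1.729       8.15     0.5857
  Change    -0.02551    0.05101    0.07652
  Equil        1.703      8.201     0.6622
  solve Keq expr → x = 0.02551; check Q = 11.47

Direction: forward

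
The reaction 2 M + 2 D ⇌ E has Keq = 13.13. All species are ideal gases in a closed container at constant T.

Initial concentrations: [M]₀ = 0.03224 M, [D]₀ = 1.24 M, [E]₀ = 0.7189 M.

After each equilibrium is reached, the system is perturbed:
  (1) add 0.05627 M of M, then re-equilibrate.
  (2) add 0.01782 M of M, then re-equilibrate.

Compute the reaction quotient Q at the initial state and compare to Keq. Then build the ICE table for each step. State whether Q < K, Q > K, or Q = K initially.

Q₀ = 449.8 vs Keq = 13.13 ⇒ Q>K, reverse
Step 1:
                  M         D         E
  I         0.03224      1.24    0.7189
  C          0.1306    0.1306  -0.06528
  E          0.1628     1.371    0.6536
  solve Keq expr → x = -0.06528; check Q = 13.13
Then add 0.05627 M of M.
Step 2:
                  M         D         E
  I          0.2191     1.371    0.6536
  C        -0.04741  -0.04741    0.0237
  E          0.1717     1.323    0.6773
  solve Keq expr → x = 0.0237; check Q = 13.13
Then add 0.01782 M of M.
Step 3:
                  M         D         E
  I          0.1895     1.323    0.6773
  C        -0.01491  -0.01491  0.007455
  E          0.1746     1.308    0.6848
  solve Keq expr → x = 0.007455; check Q = 13.13

Q₀ = 449.8; Q > K (proceeds reverse)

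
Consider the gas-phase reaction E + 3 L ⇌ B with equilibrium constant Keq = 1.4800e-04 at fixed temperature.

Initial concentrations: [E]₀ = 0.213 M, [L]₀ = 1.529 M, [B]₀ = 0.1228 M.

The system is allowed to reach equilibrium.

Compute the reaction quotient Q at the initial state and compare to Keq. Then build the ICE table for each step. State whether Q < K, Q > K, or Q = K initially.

Q₀ = 0.1613 vs Keq = 1.4800e-04 ⇒ Q>K, reverse
Step 1:
                    E           L           B
  init          0.213       1.529      0.1228
  Δ            0.1225      0.3674     -0.1225
  eq           0.3355       1.896  3.3860e-04
  solve Keq expr → x = -0.1225; check Q = 1.4800e-04

Q₀ = 0.1613; Q > K (proceeds reverse)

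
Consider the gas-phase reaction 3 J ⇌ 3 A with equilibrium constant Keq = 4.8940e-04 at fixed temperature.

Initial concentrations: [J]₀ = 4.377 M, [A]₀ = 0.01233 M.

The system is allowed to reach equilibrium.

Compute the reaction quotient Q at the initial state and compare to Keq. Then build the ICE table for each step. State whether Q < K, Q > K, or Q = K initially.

Q₀ = 2.2354e-08 vs Keq = 4.8940e-04 ⇒ Q<K, forward
Step 1:
                    J           A
  I             4.377     0.01233
  C           -0.3083      0.3083
  E             4.069      0.3206
  solve Keq expr → x = 0.1028; check Q = 4.8940e-04

Q₀ = 2.2354e-08; Q < K (proceeds forward)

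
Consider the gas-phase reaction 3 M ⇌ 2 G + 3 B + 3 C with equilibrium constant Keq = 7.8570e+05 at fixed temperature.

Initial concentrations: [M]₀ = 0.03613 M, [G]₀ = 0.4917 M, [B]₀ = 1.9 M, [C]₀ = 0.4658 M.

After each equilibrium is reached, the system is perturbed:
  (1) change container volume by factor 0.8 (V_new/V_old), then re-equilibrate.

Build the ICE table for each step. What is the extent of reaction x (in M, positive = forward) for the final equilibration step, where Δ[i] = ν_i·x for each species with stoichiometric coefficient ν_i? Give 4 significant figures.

x = -0.001204 M

Q₀ = 3553 vs Keq = 7.8570e+05 ⇒ Q<K, forward
Step 1:
                  M         G         B         C
  Initial   0.03613    0.4917       1.9    0.4658
  Change   -0.02951   0.01967   0.02951   0.02951
  Equil    0.006623    0.5114      1.93    0.4953
  solve Keq expr → x = 0.009836; check Q = 7.8570e+05
Then change container volume by factor 0.8 (V_new/V_old).
Step 2:
                  M         G         B         C
  Initial  0.008279    0.6392     2.412    0.6191
  Change   0.003612 -0.002408 -0.003612 -0.003612
  Equil     0.01189    0.6368     2.408    0.6155
  solve Keq expr → x = -0.001204; check Q = 7.8570e+05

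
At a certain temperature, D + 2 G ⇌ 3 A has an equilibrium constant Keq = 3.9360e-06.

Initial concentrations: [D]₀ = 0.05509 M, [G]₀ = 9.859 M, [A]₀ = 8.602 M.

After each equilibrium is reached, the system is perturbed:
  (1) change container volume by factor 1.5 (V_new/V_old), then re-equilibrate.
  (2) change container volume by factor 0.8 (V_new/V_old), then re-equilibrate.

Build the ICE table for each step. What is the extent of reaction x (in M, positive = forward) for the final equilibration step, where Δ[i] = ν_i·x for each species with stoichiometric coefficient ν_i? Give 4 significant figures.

Q₀ = 118.9 vs Keq = 3.9360e-06 ⇒ Q>K, reverse
Step 1:
                    D           G           A
  I           0.05509       9.859       8.602
  C             2.821       5.642      -8.462
  E             2.876        15.5      0.1396
  solve Keq expr → x = -2.821; check Q = 3.9360e-06
Then change container volume by factor 1.5 (V_new/V_old).
Step 2:
                    D           G           A
  I             1.917       10.33     0.09306
  C                 0           0           0
  E             1.917       10.33     0.09306
  solve Keq expr → x = 0; check Q = 3.9360e-06
Then change container volume by factor 0.8 (V_new/V_old).
Step 3:
                    D           G           A
  I             2.397       12.92      0.1163
  C                 0           0           0
  E             2.397       12.92      0.1163
  solve Keq expr → x = 0; check Q = 3.9360e-06

x = 0 M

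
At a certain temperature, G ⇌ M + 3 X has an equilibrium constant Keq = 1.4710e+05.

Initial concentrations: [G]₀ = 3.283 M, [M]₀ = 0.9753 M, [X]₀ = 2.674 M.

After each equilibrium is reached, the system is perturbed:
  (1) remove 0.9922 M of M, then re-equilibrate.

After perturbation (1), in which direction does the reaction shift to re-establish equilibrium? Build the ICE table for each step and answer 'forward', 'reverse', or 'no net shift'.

Q₀ = 5.68 vs Keq = 1.4710e+05 ⇒ Q<K, forward
Step 1:
                  G         M         X
  init        3.283    0.9753     2.674
  Δ          -3.229     3.229     9.687
  eq        0.05398     4.204     12.36
  solve Keq expr → x = 3.229; check Q = 1.4710e+05
Then remove 0.9922 M of M.
Step 2:
                  G         M         X
  init      0.05398     3.212     12.36
  Δ        -0.01221   0.01221   0.03664
  eq        0.04177     3.224      12.4
  solve Keq expr → x = 0.01221; check Q = 1.4710e+05

Direction: forward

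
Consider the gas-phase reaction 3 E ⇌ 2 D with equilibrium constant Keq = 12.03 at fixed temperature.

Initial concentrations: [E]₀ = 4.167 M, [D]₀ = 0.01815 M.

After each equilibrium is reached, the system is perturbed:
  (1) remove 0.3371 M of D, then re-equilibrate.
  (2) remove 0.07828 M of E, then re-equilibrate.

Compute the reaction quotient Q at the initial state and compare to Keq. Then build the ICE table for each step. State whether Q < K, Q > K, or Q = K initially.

Q₀ = 4.5528e-06; Q < K (proceeds forward)

Q₀ = 4.5528e-06 vs Keq = 12.03 ⇒ Q<K, forward
Step 1:
                  E         D
  I           4.167   0.01815
  C          -3.409     2.272
  E          0.7584     2.291
  solve Keq expr → x = 1.136; check Q = 12.03
Then remove 0.3371 M of D.
Step 2:
                  E         D
  I          0.7584     1.953
  C        -0.06614   0.04409
  E          0.6922     1.998
  solve Keq expr → x = 0.02205; check Q = 12.03
Then remove 0.07828 M of E.
Step 3:
                  E         D
  I          0.6139     1.998
  C          0.0678   -0.0452
  E          0.6817     1.952
  solve Keq expr → x = -0.0226; check Q = 12.03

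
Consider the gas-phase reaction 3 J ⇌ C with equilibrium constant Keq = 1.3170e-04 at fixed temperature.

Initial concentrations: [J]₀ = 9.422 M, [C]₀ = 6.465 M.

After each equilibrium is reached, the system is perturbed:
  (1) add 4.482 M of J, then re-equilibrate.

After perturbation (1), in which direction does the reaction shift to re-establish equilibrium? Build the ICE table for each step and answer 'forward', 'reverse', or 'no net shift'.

Direction: forward

Q₀ = 0.007729 vs Keq = 1.3170e-04 ⇒ Q>K, reverse
Step 1:
                   J          C
  I            9.422      6.465
  C            14.19     -4.731
  E            23.61      1.734
  solve Keq expr → x = -4.731; check Q = 1.3170e-04
Then add 4.482 M of J.
Step 2:
                   J          C
  I             28.1      1.734
  C             -1.9     0.6333
  E             26.2      2.368
  solve Keq expr → x = 0.6333; check Q = 1.3170e-04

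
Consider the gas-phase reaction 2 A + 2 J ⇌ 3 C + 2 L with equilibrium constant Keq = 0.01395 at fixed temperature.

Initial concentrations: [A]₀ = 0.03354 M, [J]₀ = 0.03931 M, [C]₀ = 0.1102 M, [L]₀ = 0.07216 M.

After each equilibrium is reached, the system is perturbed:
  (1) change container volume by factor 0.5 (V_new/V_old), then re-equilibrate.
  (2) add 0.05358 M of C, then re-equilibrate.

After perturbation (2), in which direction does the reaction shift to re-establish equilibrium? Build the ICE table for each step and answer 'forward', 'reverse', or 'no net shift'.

Direction: reverse

Q₀ = 4.009 vs Keq = 0.01395 ⇒ Q>K, reverse
Step 1:
                    A           J           C           L
  I           0.03354     0.03931      0.1102     0.07216
  C           0.03333     0.03333    -0.04999    -0.03333
  E           0.06687     0.07264     0.06021     0.03883
  solve Keq expr → x = -0.01666; check Q = 0.01395
Then change container volume by factor 0.5 (V_new/V_old).
Step 2:
                    A           J           C           L
  I            0.1337      0.1453      0.1204     0.07766
  C          0.007355    0.007355    -0.01103   -0.007355
  E            0.1411      0.1526      0.1094     0.07031
  solve Keq expr → x = -0.003678; check Q = 0.01395
Then add 0.05358 M of C.
Step 3:
                    A           J           C           L
  I            0.1411      0.1526       0.163     0.07031
  C           0.01371     0.01371    -0.02056    -0.01371
  E            0.1548      0.1663      0.1424      0.0566
  solve Keq expr → x = -0.006855; check Q = 0.01395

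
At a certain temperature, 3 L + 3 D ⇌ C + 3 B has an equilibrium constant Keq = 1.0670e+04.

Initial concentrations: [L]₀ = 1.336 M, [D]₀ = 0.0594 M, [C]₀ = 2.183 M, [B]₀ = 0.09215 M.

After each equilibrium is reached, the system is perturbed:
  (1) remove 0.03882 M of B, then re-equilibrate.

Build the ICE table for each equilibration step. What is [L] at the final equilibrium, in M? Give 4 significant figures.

[L]_eq = 1.282 M

Q₀ = 3.418 vs Keq = 1.0670e+04 ⇒ Q<K, forward
Step 1:
                    L           D           C           B
  init          1.336      0.0594       2.183     0.09215
  Δ          -0.05273    -0.05273     0.01758     0.05273
  eq            1.283     0.00667       2.201      0.1449
  solve Keq expr → x = 0.01758; check Q = 1.0670e+04
Then remove 0.03882 M of B.
Step 2:
                    L           D           C           B
  init          1.283     0.00667       2.201      0.1061
  Δ         -0.001702   -0.001702  5.6731e-04    0.001702
  eq            1.282    0.004968       2.201      0.1078
  solve Keq expr → x = 5.6731e-04; check Q = 1.0670e+04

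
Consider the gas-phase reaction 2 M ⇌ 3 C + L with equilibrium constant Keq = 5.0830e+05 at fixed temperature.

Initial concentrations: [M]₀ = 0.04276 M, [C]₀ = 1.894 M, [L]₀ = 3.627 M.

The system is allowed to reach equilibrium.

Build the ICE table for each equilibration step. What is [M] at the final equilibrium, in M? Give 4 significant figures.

[M]_eq = 0.007276 M

Q₀ = 1.3478e+04 vs Keq = 5.0830e+05 ⇒ Q<K, forward
Step 1:
                  M         C         L
  I         0.04276     1.894     3.627
  C        -0.03548   0.05323   0.01774
  E        0.007276     1.947     3.645
  solve Keq expr → x = 0.01774; check Q = 5.0830e+05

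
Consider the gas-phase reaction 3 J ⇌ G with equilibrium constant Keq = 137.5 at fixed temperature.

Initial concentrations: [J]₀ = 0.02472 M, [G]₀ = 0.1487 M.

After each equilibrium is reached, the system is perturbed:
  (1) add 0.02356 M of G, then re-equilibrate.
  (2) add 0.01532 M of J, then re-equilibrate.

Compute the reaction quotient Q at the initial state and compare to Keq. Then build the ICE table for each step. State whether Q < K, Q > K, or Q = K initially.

Q₀ = 9844; Q > K (proceeds reverse)

Q₀ = 9844 vs Keq = 137.5 ⇒ Q>K, reverse
Step 1:
                    J           G
  I           0.02472      0.1487
  C           0.07207    -0.02402
  E           0.09679      0.1247
  solve Keq expr → x = -0.02402; check Q = 137.5
Then add 0.02356 M of G.
Step 2:
                    J           G
  I           0.09679      0.1482
  C          0.005337   -0.001779
  E            0.1021      0.1465
  solve Keq expr → x = -0.001779; check Q = 137.5
Then add 0.01532 M of J.
Step 3:
                    J           G
  I            0.1174      0.1465
  C          -0.01423    0.004743
  E            0.1032      0.1512
  solve Keq expr → x = 0.004743; check Q = 137.5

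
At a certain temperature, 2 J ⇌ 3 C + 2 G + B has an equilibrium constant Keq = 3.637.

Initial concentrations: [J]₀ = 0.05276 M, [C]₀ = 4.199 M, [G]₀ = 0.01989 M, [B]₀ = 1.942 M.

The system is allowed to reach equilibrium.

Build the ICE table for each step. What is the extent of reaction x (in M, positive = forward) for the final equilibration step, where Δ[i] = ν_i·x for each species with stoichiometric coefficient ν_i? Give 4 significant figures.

x = -0.004932 M

Q₀ = 20.43 vs Keq = 3.637 ⇒ Q>K, reverse
Step 1:
                  J         C         G         B
  Initial   0.05276     4.199   0.01989     1.942
  Change   0.009864   -0.0148 -0.009864 -0.004932
  Equil     0.06262     4.184   0.01003     1.937
  solve Keq expr → x = -0.004932; check Q = 3.637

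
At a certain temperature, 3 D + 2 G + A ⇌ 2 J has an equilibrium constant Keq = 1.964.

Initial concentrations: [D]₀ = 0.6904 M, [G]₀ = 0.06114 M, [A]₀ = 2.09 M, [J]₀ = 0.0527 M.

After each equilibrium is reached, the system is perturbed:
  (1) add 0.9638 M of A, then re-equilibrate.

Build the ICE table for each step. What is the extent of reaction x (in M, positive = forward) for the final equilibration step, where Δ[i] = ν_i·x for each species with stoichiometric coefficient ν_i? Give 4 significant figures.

Q₀ = 1.08 vs Keq = 1.964 ⇒ Q<K, forward
Step 1:
                  D         G         A         J
  I          0.6904   0.06114      2.09    0.0527
  C        -0.01162 -0.007744 -0.003872  0.007744
  E          0.6788    0.0534     2.086   0.06044
  solve Keq expr → x = 0.003872; check Q = 1.964
Then add 0.9638 M of A.
Step 2:
                  D         G         A         J
  I          0.6788    0.0534      3.05   0.06044
  C       -0.007311 -0.004874 -0.002437  0.004874
  E          0.6715   0.04852     3.047   0.06532
  solve Keq expr → x = 0.002437; check Q = 1.964

x = 0.002437 M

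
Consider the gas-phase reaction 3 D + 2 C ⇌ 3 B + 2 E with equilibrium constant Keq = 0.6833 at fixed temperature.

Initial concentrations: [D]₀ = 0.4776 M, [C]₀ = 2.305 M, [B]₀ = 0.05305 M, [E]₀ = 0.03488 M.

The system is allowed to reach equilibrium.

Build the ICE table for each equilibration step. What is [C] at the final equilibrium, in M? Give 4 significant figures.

Q₀ = 3.1382e-07 vs Keq = 0.6833 ⇒ Q<K, forward
Step 1:
                  D         C         B         E
  I          0.4776     2.305   0.05305   0.03488
  C         -0.3569    -0.238    0.3569     0.238
  E          0.1207     2.067      0.41    0.2728
  solve Keq expr → x = 0.119; check Q = 0.6833

[C]_eq = 2.067 M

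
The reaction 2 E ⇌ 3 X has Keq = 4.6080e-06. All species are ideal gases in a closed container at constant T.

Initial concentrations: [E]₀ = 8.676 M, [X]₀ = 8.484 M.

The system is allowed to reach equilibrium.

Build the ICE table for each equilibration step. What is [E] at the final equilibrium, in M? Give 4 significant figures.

[E]_eq = 14.27 M

Q₀ = 8.113 vs Keq = 4.6080e-06 ⇒ Q>K, reverse
Step 1:
                   E          X
  Initial      8.676      8.484
  Change       5.591     -8.386
  Equil        14.27    0.09789
  solve Keq expr → x = -2.795; check Q = 4.6080e-06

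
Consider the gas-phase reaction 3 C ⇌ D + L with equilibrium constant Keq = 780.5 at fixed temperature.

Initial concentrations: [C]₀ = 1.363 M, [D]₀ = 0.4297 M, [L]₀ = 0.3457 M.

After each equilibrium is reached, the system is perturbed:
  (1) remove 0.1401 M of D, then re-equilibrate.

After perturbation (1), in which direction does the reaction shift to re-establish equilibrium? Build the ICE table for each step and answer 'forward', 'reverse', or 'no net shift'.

Q₀ = 0.05866 vs Keq = 780.5 ⇒ Q<K, forward
Step 1:
                   C          D          L
  I            1.363     0.4297     0.3457
  C           -1.269     0.4229     0.4229
  E          0.09434     0.8526     0.7686
  solve Keq expr → x = 0.4229; check Q = 780.5
Then remove 0.1401 M of D.
Step 2:
                   C          D          L
  I          0.09434     0.7125     0.7686
  C        -0.005337   0.001779   0.001779
  E            0.089     0.7143     0.7704
  solve Keq expr → x = 0.001779; check Q = 780.5

Direction: forward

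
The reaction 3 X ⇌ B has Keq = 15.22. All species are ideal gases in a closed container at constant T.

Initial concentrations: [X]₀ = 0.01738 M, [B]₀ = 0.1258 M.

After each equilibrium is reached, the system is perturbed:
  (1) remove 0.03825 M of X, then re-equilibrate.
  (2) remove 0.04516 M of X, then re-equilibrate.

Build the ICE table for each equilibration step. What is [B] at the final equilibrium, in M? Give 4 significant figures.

[B]_eq = 0.0532 M

Q₀ = 2.3962e+04 vs Keq = 15.22 ⇒ Q>K, reverse
Step 1:
                  X         B
  Initial   0.01738    0.1258
  Change     0.1527   -0.0509
  Equil      0.1701    0.0749
  solve Keq expr → x = -0.0509; check Q = 15.22
Then remove 0.03825 M of X.
Step 2:
                  X         B
  Initial    0.1318    0.0749
  Change    0.03025  -0.01008
  Equil      0.1621   0.06481
  solve Keq expr → x = -0.01008; check Q = 15.22
Then remove 0.04516 M of X.
Step 3:
                  X         B
  Initial    0.1169   0.06481
  Change    0.03484  -0.01161
  Equil      0.1518    0.0532
  solve Keq expr → x = -0.01161; check Q = 15.22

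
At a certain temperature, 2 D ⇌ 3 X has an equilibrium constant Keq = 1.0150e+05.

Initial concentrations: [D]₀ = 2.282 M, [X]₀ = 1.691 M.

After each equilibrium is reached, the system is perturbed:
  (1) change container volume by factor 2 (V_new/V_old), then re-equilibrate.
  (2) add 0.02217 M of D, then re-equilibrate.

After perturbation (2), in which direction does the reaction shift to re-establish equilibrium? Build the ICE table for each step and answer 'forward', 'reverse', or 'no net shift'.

Direction: forward

Q₀ = 0.9285 vs Keq = 1.0150e+05 ⇒ Q<K, forward
Step 1:
                   D          X
  init         2.282      1.691
  Δ           -2.246      3.369
  eq         0.03573       5.06
  solve Keq expr → x = 1.123; check Q = 1.0150e+05
Then change container volume by factor 2 (V_new/V_old).
Step 2:
                   D          X
  init       0.01787       2.53
  Δ        -0.005175   0.007762
  eq         0.01269      2.538
  solve Keq expr → x = 0.002587; check Q = 1.0150e+05
Then add 0.02217 M of D.
Step 3:
                   D          X
  init       0.03486      2.538
  Δ         -0.02192    0.03288
  eq         0.01294      2.571
  solve Keq expr → x = 0.01096; check Q = 1.0150e+05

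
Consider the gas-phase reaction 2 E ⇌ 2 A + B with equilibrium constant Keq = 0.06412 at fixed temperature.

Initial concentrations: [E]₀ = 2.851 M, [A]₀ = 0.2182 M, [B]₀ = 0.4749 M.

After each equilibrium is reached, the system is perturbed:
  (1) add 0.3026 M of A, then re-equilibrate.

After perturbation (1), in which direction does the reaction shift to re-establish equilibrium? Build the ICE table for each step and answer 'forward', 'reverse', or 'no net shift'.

Direction: reverse

Q₀ = 0.002782 vs Keq = 0.06412 ⇒ Q<K, forward
Step 1:
                    E           A           B
  I             2.851      0.2182      0.4749
  C           -0.4877      0.4877      0.2438
  E             2.363      0.7059      0.7187
  solve Keq expr → x = 0.2438; check Q = 0.06412
Then add 0.3026 M of A.
Step 2:
                    E           A           B
  I             2.363       1.008      0.7187
  C            0.1899     -0.1899    -0.09495
  E             2.553      0.8186      0.6238
  solve Keq expr → x = -0.09495; check Q = 0.06412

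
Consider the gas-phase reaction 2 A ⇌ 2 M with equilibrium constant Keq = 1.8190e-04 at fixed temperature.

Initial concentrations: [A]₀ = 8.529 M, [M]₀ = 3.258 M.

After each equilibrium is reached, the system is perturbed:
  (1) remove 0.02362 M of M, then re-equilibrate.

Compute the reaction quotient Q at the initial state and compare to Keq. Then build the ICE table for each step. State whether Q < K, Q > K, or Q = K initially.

Q₀ = 0.1459 vs Keq = 1.8190e-04 ⇒ Q>K, reverse
Step 1:
                    A           M
  Initial       8.529       3.258
  Change        3.101      -3.101
  Equil         11.63      0.1569
  solve Keq expr → x = -1.551; check Q = 1.8190e-04
Then remove 0.02362 M of M.
Step 2:
                    A           M
  Initial       11.63      0.1332
  Change     -0.02331     0.02331
  Equil         11.61      0.1565
  solve Keq expr → x = 0.01165; check Q = 1.8190e-04

Q₀ = 0.1459; Q > K (proceeds reverse)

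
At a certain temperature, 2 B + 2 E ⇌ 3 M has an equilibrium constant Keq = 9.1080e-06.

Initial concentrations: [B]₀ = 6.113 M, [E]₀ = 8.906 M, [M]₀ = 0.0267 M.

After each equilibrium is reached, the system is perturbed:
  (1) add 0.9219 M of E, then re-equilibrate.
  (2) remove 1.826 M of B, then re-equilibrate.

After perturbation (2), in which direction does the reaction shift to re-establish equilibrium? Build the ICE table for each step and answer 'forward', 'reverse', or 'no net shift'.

Direction: reverse

Q₀ = 6.4218e-09 vs Keq = 9.1080e-06 ⇒ Q<K, forward
Step 1:
                    B           E           M
  I             6.113       8.906      0.0267
  C           -0.1757     -0.1757      0.2636
  E             5.937        8.73      0.2903
  solve Keq expr → x = 0.08787; check Q = 9.1080e-06
Then add 0.9219 M of E.
Step 2:
                    B           E           M
  I             5.937       9.652      0.2903
  C          -0.01291    -0.01291     0.01937
  E             5.924       9.639      0.3097
  solve Keq expr → x = 0.006456; check Q = 9.1080e-06
Then remove 1.826 M of B.
Step 3:
                    B           E           M
  I             4.098       9.639      0.3097
  C           0.04335     0.04335    -0.06502
  E             4.142       9.683      0.2447
  solve Keq expr → x = -0.02167; check Q = 9.1080e-06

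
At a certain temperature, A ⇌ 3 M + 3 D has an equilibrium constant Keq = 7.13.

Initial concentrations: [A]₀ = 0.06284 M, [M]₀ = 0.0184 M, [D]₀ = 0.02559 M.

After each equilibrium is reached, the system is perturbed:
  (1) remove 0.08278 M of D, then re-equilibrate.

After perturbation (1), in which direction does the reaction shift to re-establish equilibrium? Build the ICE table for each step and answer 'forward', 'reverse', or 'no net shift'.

Q₀ = 1.6612e-09 vs Keq = 7.13 ⇒ Q<K, forward
Step 1:
                  A         M         D
  init      0.06284    0.0184   0.02559
  Δ        -0.06283    0.1885    0.1885
  eq      1.2184e-05    0.2069    0.2141
  solve Keq expr → x = 0.06283; check Q = 7.13
Then remove 0.08278 M of D.
Step 2:
                  A         M         D
  init    1.2184e-05    0.2069    0.1313
  Δ       -9.3699e-06 2.8110e-05 2.8110e-05
  eq      2.8137e-06    0.2069    0.1313
  solve Keq expr → x = 9.3699e-06; check Q = 7.13

Direction: forward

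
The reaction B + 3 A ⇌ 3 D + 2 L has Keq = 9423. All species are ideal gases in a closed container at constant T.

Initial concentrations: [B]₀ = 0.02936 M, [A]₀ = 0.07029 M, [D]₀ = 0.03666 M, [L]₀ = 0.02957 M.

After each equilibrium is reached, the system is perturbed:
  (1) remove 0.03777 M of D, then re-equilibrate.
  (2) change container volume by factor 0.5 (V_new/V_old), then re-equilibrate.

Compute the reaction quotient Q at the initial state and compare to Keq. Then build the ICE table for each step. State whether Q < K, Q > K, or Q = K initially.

Q₀ = 0.004225; Q < K (proceeds forward)

Q₀ = 0.004225 vs Keq = 9423 ⇒ Q<K, forward
Step 1:
                    B           A           D           L
  init        0.02936     0.07029     0.03666     0.02957
  Δ          -0.02197    -0.06591     0.06591     0.04394
  eq         0.007389    0.004376      0.1026     0.07351
  solve Keq expr → x = 0.02197; check Q = 9423
Then remove 0.03777 M of D.
Step 2:
                    B           A           D           L
  init       0.007389    0.004376      0.0648     0.07351
  Δ       -4.8621e-04   -0.001459    0.001459  9.7242e-04
  eq         0.006902    0.002917     0.06626     0.07449
  solve Keq expr → x = 4.8621e-04; check Q = 9423
Then change container volume by factor 0.5 (V_new/V_old).
Step 3:
                    B           A           D           L
  init         0.0138    0.005834      0.1325       0.149
  Δ        4.4560e-04    0.001337   -0.001337 -8.9121e-04
  eq          0.01425    0.007171      0.1312      0.1481
  solve Keq expr → x = -4.4560e-04; check Q = 9423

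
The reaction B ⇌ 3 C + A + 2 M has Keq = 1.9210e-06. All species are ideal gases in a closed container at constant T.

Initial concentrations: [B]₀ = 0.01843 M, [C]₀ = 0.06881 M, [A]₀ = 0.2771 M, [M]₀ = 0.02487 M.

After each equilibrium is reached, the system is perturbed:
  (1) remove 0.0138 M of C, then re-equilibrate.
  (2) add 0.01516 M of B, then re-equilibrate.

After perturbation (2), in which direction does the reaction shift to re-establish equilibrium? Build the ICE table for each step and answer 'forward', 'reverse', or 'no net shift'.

Q₀ = 3.0298e-06 vs Keq = 1.9210e-06 ⇒ Q>K, reverse
Step 1:
                    B           C           A           M
  I           0.01843     0.06881      0.2771     0.02487
  C          0.001265   -0.003794   -0.001265    -0.00253
  E           0.01969     0.06502      0.2758     0.02234
  solve Keq expr → x = -0.001265; check Q = 1.9210e-06
Then remove 0.0138 M of C.
Step 2:
                    B           C           A           M
  I           0.01969     0.05122      0.2758     0.02234
  C         -0.001837    0.005512    0.001837    0.003675
  E           0.01786     0.05673      0.2777     0.02601
  solve Keq expr → x = 0.001837; check Q = 1.9210e-06
Then add 0.01516 M of B.
Step 3:
                    B           C           A           M
  I           0.03302     0.05673      0.2777     0.02601
  C         -0.001864    0.005591    0.001864    0.003727
  E           0.03115     0.06232      0.2795     0.02974
  solve Keq expr → x = 0.001864; check Q = 1.9210e-06

Direction: forward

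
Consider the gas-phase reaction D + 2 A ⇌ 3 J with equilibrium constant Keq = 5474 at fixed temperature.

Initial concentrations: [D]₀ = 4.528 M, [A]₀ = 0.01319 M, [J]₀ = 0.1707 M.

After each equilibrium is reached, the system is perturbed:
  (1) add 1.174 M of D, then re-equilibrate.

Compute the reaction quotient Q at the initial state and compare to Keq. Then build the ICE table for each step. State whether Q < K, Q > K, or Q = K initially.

Q₀ = 6.314; Q < K (proceeds forward)

Q₀ = 6.314 vs Keq = 5474 ⇒ Q<K, forward
Step 1:
                    D           A           J
  I             4.528     0.01319      0.1707
  C         -0.006332    -0.01266       0.019
  E             4.522  5.2516e-04      0.1897
  solve Keq expr → x = 0.006332; check Q = 5474
Then add 1.174 M of D.
Step 2:
                    D           A           J
  I             5.696  5.2516e-04      0.1897
  C       -2.8463e-05 -5.6926e-05  8.5389e-05
  E             5.696  4.6823e-04      0.1898
  solve Keq expr → x = 2.8463e-05; check Q = 5474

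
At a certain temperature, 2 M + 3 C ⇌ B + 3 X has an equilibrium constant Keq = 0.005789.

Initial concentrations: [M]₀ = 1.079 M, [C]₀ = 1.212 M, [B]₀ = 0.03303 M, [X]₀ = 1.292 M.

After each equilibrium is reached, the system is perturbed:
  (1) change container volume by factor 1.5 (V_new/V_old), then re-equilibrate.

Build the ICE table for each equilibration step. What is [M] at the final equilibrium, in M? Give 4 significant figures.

Q₀ = 0.03437 vs Keq = 0.005789 ⇒ Q>K, reverse
Step 1:
                   M          C          B          X
  init         1.079      1.212    0.03303      1.292
  Δ          0.04879    0.07319    -0.0244   -0.07319
  eq           1.128      1.285   0.008633      1.219
  solve Keq expr → x = -0.0244; check Q = 0.005789
Then change container volume by factor 1.5 (V_new/V_old).
Step 2:
                   M          C          B          X
  init        0.7519     0.8568   0.005755     0.8125
  Δ          0.00347   0.005205  -0.001735  -0.005205
  eq          0.7553      0.862    0.00402     0.8073
  solve Keq expr → x = -0.001735; check Q = 0.005789

[M]_eq = 0.7553 M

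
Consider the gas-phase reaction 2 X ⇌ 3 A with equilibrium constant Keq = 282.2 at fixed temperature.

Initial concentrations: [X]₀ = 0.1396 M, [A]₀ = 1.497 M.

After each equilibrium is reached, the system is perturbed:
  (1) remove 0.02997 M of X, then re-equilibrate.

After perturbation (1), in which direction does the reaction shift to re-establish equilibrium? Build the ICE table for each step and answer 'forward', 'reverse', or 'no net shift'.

Q₀ = 172.1 vs Keq = 282.2 ⇒ Q<K, forward
Step 1:
                    X           A
  init         0.1396       1.497
  Δ          -0.02624     0.03936
  eq           0.1134       1.536
  solve Keq expr → x = 0.01312; check Q = 282.2
Then remove 0.02997 M of X.
Step 2:
                    X           A
  init        0.08339       1.536
  Δ           0.02573    -0.03859
  eq           0.1091       1.498
  solve Keq expr → x = -0.01286; check Q = 282.2

Direction: reverse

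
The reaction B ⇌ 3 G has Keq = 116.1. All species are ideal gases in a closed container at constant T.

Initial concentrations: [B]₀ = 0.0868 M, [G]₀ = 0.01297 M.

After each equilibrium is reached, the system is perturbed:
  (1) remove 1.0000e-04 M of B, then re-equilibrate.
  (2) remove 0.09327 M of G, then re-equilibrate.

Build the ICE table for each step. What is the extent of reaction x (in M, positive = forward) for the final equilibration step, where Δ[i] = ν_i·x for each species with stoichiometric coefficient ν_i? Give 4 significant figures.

x = 1.2444e-04 M

Q₀ = 2.5136e-05 vs Keq = 116.1 ⇒ Q<K, forward
Step 1:
                   B          G
  Initial     0.0868    0.01297
  Change    -0.08663     0.2599
  Equil   1.7495e-04     0.2728
  solve Keq expr → x = 0.08663; check Q = 116.1
Then remove 1.0000e-04 M of B.
Step 2:
                   B          G
  Initial 7.4951e-05     0.2728
  Change  9.9427e-05 -2.9828e-04
  Equil   1.7438e-04     0.2725
  solve Keq expr → x = -9.9427e-05; check Q = 116.1
Then remove 0.09327 M of G.
Step 3:
                   B          G
  Initial 1.7438e-04     0.1793
  Change  -1.2444e-04 3.7331e-04
  Equil   4.9940e-05     0.1797
  solve Keq expr → x = 1.2444e-04; check Q = 116.1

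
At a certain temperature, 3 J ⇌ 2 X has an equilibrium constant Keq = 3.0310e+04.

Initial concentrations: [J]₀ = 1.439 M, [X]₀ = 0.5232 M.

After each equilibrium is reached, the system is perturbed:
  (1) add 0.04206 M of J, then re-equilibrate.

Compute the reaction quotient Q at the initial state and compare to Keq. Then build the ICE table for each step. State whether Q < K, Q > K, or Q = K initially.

Q₀ = 0.09187; Q < K (proceeds forward)

Q₀ = 0.09187 vs Keq = 3.0310e+04 ⇒ Q<K, forward
Step 1:
                  J         X
  init        1.439    0.5232
  Δ          -1.398    0.9319
  eq        0.04118     1.455
  solve Keq expr → x = 0.4659; check Q = 3.0310e+04
Then add 0.04206 M of J.
Step 2:
                  J         X
  init      0.08324     1.455
  Δ        -0.04154   0.02769
  eq         0.0417     1.483
  solve Keq expr → x = 0.01385; check Q = 3.0310e+04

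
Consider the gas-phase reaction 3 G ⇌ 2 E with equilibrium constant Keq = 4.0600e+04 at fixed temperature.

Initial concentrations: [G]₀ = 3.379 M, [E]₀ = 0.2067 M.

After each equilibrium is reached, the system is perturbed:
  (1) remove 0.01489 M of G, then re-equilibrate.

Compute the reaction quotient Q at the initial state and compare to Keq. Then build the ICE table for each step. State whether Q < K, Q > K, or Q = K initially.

Q₀ = 0.001107; Q < K (proceeds forward)

Q₀ = 0.001107 vs Keq = 4.0600e+04 ⇒ Q<K, forward
Step 1:
                  G         E
  Initial     3.379    0.2067
  Change     -3.326     2.218
  Equil     0.05251     2.424
  solve Keq expr → x = 1.109; check Q = 4.0600e+04
Then remove 0.01489 M of G.
Step 2:
                  G         E
  Initial   0.03762     2.424
  Change    0.01475 -0.009832
  Equil     0.05237     2.415
  solve Keq expr → x = -0.004916; check Q = 4.0600e+04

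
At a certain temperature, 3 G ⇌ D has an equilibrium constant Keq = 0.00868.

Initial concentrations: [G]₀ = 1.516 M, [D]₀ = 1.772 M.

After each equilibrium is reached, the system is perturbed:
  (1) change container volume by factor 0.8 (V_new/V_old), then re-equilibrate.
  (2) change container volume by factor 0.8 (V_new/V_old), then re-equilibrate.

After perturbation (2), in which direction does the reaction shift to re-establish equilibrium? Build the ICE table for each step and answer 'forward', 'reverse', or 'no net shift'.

Direction: forward

Q₀ = 0.5086 vs Keq = 0.00868 ⇒ Q>K, reverse
Step 1:
                  G         D
  init        1.516     1.772
  Δ           2.968   -0.9894
  eq          4.484    0.7826
  solve Keq expr → x = -0.9894; check Q = 0.00868
Then change container volume by factor 0.8 (V_new/V_old).
Step 2:
                  G         D
  init        5.605    0.9783
  Δ         -0.5099      0.17
  eq          5.095     1.148
  solve Keq expr → x = 0.17; check Q = 0.00868
Then change container volume by factor 0.8 (V_new/V_old).
Step 3:
                  G         D
  init        6.369     1.435
  Δ         -0.6262    0.2087
  eq          5.743     1.644
  solve Keq expr → x = 0.2087; check Q = 0.00868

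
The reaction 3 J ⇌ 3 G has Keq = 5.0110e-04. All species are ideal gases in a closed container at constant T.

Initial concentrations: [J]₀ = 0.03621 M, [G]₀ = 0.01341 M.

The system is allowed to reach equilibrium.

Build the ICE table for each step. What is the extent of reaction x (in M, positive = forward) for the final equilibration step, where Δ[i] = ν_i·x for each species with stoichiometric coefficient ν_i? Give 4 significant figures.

Q₀ = 0.05079 vs Keq = 5.0110e-04 ⇒ Q>K, reverse
Step 1:
                   J          G
  Initial    0.03621    0.01341
  Change    0.009759  -0.009759
  Equil      0.04597   0.003651
  solve Keq expr → x = -0.003253; check Q = 5.0110e-04

x = -0.003253 M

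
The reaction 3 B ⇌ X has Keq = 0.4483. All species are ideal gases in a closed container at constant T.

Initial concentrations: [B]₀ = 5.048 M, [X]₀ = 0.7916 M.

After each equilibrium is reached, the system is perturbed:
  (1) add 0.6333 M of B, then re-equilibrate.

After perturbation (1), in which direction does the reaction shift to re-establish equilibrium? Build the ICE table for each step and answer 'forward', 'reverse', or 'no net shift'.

Direction: forward

Q₀ = 0.006154 vs Keq = 0.4483 ⇒ Q<K, forward
Step 1:
                  B         X
  init        5.048    0.7916
  Δ          -3.421      1.14
  eq          1.627     1.932
  solve Keq expr → x = 1.14; check Q = 0.4483
Then add 0.6333 M of B.
Step 2:
                  B         X
  init        2.261     1.932
  Δ         -0.5807    0.1936
  eq           1.68     2.125
  solve Keq expr → x = 0.1936; check Q = 0.4483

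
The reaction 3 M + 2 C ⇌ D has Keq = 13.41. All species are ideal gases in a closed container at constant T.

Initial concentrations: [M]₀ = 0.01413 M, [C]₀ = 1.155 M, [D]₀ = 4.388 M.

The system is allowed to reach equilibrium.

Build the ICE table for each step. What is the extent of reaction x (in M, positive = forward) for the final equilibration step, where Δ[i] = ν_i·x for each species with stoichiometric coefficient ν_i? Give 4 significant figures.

x = -0.1689 M

Q₀ = 1.1659e+06 vs Keq = 13.41 ⇒ Q>K, reverse
Step 1:
                    M           C           D
  I           0.01413       1.155       4.388
  C            0.5066      0.3377     -0.1689
  E            0.5207       1.493       4.219
  solve Keq expr → x = -0.1689; check Q = 13.41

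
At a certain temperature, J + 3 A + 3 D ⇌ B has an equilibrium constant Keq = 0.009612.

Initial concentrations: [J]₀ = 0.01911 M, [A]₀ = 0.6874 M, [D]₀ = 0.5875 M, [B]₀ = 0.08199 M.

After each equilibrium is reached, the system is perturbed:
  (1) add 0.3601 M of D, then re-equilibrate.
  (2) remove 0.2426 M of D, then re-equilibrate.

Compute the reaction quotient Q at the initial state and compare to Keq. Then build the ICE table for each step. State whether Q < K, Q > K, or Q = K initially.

Q₀ = 65.14 vs Keq = 0.009612 ⇒ Q>K, reverse
Step 1:
                   J          A          D          B
  Initial    0.01911     0.6874     0.5875    0.08199
  Change     0.08154     0.2446     0.2446   -0.08154
  Equil       0.1006      0.932     0.8321 4.5128e-04
  solve Keq expr → x = -0.08154; check Q = 0.009612
Then add 0.3601 M of D.
Step 2:
                   J          A          D          B
  Initial     0.1006      0.932      1.192 4.5128e-04
  Change  -8.4580e-04  -0.002537  -0.002537 8.4580e-04
  Equil       0.0998     0.9295       1.19   0.001297
  solve Keq expr → x = 8.4580e-04; check Q = 0.009612
Then remove 0.2426 M of D.
Step 3:
                   J          A          D          B
  Initial     0.0998     0.9295     0.9471   0.001297
  Change  6.3055e-04   0.001892   0.001892 -6.3055e-04
  Equil       0.1004     0.9314      0.949 6.6653e-04
  solve Keq expr → x = -6.3055e-04; check Q = 0.009612

Q₀ = 65.14; Q > K (proceeds reverse)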